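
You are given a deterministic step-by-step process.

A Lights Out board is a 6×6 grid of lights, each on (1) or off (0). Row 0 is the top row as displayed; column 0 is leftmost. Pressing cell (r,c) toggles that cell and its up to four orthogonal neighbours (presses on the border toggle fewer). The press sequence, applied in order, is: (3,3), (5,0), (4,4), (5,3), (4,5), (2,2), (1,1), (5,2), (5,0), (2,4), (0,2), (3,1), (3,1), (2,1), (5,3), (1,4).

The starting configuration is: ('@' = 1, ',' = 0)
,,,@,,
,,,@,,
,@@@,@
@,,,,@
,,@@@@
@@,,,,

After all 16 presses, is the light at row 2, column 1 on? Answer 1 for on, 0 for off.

0

[0] ,,,@,,
,,,@,,
,@@@,@
@,,,,@
,,@@@@
@@,,,,
[1] ,,,@,,
,,,@,,
,@@,,@
@,@@@@
,,@,@@
@@,,,,
[2] ,,,@,,
,,,@,,
,@@,,@
@,@@@@
@,@,@@
,,,,,,
[3] ,,,@,,
,,,@,,
,@@,,@
@,@@,@
@,@@,,
,,,,@,
[4] ,,,@,,
,,,@,,
,@@,,@
@,@@,@
@,@,,,
,,@@,,
[5] ,,,@,,
,,,@,,
,@@,,@
@,@@,,
@,@,@@
,,@@,@
[6] ,,,@,,
,,@@,,
,,,@,@
@,,@,,
@,@,@@
,,@@,@
[7] ,@,@,,
@@,@,,
,@,@,@
@,,@,,
@,@,@@
,,@@,@
[8] ,@,@,,
@@,@,,
,@,@,@
@,,@,,
@,,,@@
,@,,,@
[9] ,@,@,,
@@,@,,
,@,@,@
@,,@,,
,,,,@@
@,,,,@
[10] ,@,@,,
@@,@@,
,@,,@,
@,,@@,
,,,,@@
@,,,,@
[11] ,,@,,,
@@@@@,
,@,,@,
@,,@@,
,,,,@@
@,,,,@
[12] ,,@,,,
@@@@@,
,,,,@,
,@@@@,
,@,,@@
@,,,,@
[13] ,,@,,,
@@@@@,
,@,,@,
@,,@@,
,,,,@@
@,,,,@
[14] ,,@,,,
@,@@@,
@,@,@,
@@,@@,
,,,,@@
@,,,,@
[15] ,,@,,,
@,@@@,
@,@,@,
@@,@@,
,,,@@@
@,@@@@
[16] ,,@,@,
@,@,,@
@,@,,,
@@,@@,
,,,@@@
@,@@@@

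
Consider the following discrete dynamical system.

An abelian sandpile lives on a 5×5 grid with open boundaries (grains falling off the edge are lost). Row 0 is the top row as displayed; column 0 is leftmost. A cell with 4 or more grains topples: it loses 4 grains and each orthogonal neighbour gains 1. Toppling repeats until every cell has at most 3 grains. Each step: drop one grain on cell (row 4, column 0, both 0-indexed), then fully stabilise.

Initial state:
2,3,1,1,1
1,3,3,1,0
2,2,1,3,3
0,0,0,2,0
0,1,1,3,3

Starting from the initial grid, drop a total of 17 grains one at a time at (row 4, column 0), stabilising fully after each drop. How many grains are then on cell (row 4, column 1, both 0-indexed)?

1

gen 0: 2,3,1,1,1
1,3,3,1,0
2,2,1,3,3
0,0,0,2,0
0,1,1,3,3
gen 1: 2,3,1,1,1
1,3,3,1,0
2,2,1,3,3
0,0,0,2,0
1,1,1,3,3
gen 2: 2,3,1,1,1
1,3,3,1,0
2,2,1,3,3
0,0,0,2,0
2,1,1,3,3
gen 3: 2,3,1,1,1
1,3,3,1,0
2,2,1,3,3
0,0,0,2,0
3,1,1,3,3
gen 4: 2,3,1,1,1
1,3,3,1,0
2,2,1,3,3
1,0,0,2,0
0,2,1,3,3
gen 5: 2,3,1,1,1
1,3,3,1,0
2,2,1,3,3
1,0,0,2,0
1,2,1,3,3
gen 6: 2,3,1,1,1
1,3,3,1,0
2,2,1,3,3
1,0,0,2,0
2,2,1,3,3
gen 7: 2,3,1,1,1
1,3,3,1,0
2,2,1,3,3
1,0,0,2,0
3,2,1,3,3
gen 8: 2,3,1,1,1
1,3,3,1,0
2,2,1,3,3
2,0,0,2,0
0,3,1,3,3
gen 9: 2,3,1,1,1
1,3,3,1,0
2,2,1,3,3
2,0,0,2,0
1,3,1,3,3
gen 10: 2,3,1,1,1
1,3,3,1,0
2,2,1,3,3
2,0,0,2,0
2,3,1,3,3
gen 11: 2,3,1,1,1
1,3,3,1,0
2,2,1,3,3
2,0,0,2,0
3,3,1,3,3
gen 12: 2,3,1,1,1
1,3,3,1,0
2,2,1,3,3
3,1,0,2,0
1,0,2,3,3
gen 13: 2,3,1,1,1
1,3,3,1,0
2,2,1,3,3
3,1,0,2,0
2,0,2,3,3
gen 14: 2,3,1,1,1
1,3,3,1,0
2,2,1,3,3
3,1,0,2,0
3,0,2,3,3
gen 15: 2,3,1,1,1
1,3,3,1,0
3,2,1,3,3
0,2,0,2,0
1,1,2,3,3
gen 16: 2,3,1,1,1
1,3,3,1,0
3,2,1,3,3
0,2,0,2,0
2,1,2,3,3
gen 17: 2,3,1,1,1
1,3,3,1,0
3,2,1,3,3
0,2,0,2,0
3,1,2,3,3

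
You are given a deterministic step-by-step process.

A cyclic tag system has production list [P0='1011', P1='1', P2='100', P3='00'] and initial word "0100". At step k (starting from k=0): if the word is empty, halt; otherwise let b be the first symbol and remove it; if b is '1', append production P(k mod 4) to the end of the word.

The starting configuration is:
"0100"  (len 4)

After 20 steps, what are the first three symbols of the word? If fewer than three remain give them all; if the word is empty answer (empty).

110

0) "0100"  (len 4)
1) "100"  (len 3)
2) "001"  (len 3)
3) "01"  (len 2)
4) "1"  (len 1)
5) "1011"  (len 4)
6) "0111"  (len 4)
7) "111"  (len 3)
8) "1100"  (len 4)
9) "1001011"  (len 7)
10) "0010111"  (len 7)
11) "010111"  (len 6)
12) "10111"  (len 5)
13) "01111011"  (len 8)
14) "1111011"  (len 7)
15) "111011100"  (len 9)
16) "1101110000"  (len 10)
17) "1011100001011"  (len 13)
18) "0111000010111"  (len 13)
19) "111000010111"  (len 12)
20) "1100001011100"  (len 13)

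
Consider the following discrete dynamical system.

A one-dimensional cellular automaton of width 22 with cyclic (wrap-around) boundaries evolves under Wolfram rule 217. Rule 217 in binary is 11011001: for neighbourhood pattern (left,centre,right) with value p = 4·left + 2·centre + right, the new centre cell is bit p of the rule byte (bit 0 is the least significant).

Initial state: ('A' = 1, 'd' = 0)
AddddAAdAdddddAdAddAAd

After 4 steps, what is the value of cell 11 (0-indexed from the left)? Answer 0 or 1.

1

t=0: AddddAAdAdddddAdAddAAd
t=1: dAAAdAAddAAAAddddAdAAd
t=2: dAAAdAAAdAAAAAAAdddAAA
t=3: dAAAdAAAdAAAAAAAAAdAAA
t=4: dAAAdAAAdAAAAAAAAAdAAA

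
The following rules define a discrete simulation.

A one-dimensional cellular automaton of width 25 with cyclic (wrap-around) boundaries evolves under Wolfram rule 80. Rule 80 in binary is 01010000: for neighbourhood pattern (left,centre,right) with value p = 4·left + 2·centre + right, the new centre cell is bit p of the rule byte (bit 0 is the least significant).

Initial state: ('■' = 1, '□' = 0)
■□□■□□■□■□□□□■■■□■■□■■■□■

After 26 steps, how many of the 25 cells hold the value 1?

[0] ■□□■□□■□■□□□□■■■□■■□■■■□■
[1] ■■□□■□□□□■□□□□□■□□■□□□■□□
[2] □■■□□■□□□□■□□□□□■□□■□□□■□
[3] □□■■□□■□□□□■□□□□□■□□■□□□■
[4] ■□□■■□□■□□□□■□□□□□■□□■□□□
[5] □■□□■■□□■□□□□■□□□□□■□□■□□
[6] □□■□□■■□□■□□□□■□□□□□■□□■□
[7] □□□■□□■■□□■□□□□■□□□□□■□□■
[8] ■□□□■□□■■□□■□□□□■□□□□□■□□
[9] □■□□□■□□■■□□■□□□□■□□□□□■□
[10] □□■□□□■□□■■□□■□□□□■□□□□□■
[11] ■□□■□□□■□□■■□□■□□□□■□□□□□
[12] □■□□■□□□■□□■■□□■□□□□■□□□□
[13] □□■□□■□□□■□□■■□□■□□□□■□□□
[14] □□□■□□■□□□■□□■■□□■□□□□■□□
[15] □□□□■□□■□□□■□□■■□□■□□□□■□
[16] □□□□□■□□■□□□■□□■■□□■□□□□■
[17] ■□□□□□■□□■□□□■□□■■□□■□□□□
[18] □■□□□□□■□□■□□□■□□■■□□■□□□
[19] □□■□□□□□■□□■□□□■□□■■□□■□□
[20] □□□■□□□□□■□□■□□□■□□■■□□■□
[21] □□□□■□□□□□■□□■□□□■□□■■□□■
[22] ■□□□□■□□□□□■□□■□□□■□□■■□□
[23] □■□□□□■□□□□□■□□■□□□■□□■■□
[24] □□■□□□□■□□□□□■□□■□□□■□□■■
[25] ■□□■□□□□■□□□□□■□□■□□□■□□■
[26] ■■□□■□□□□■□□□□□■□□■□□□■□□

7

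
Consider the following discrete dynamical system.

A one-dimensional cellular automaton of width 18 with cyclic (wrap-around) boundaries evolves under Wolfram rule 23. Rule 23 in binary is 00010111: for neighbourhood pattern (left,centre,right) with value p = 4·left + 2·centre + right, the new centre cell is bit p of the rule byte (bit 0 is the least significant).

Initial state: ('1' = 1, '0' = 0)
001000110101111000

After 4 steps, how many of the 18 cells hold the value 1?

t=0: 001000110101111000
t=1: 111111000100000111
t=2: 000000111111111000
t=3: 111111000000000111
t=4: 000000111111111000

9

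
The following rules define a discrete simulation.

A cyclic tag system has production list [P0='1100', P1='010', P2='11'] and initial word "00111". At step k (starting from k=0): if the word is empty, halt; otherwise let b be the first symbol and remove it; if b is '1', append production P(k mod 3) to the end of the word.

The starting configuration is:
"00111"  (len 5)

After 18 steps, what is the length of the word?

22

[0] "00111"  (len 5)
[1] "0111"  (len 4)
[2] "111"  (len 3)
[3] "1111"  (len 4)
[4] "1111100"  (len 7)
[5] "111100010"  (len 9)
[6] "1110001011"  (len 10)
[7] "1100010111100"  (len 13)
[8] "100010111100010"  (len 15)
[9] "0001011110001011"  (len 16)
[10] "001011110001011"  (len 15)
[11] "01011110001011"  (len 14)
[12] "1011110001011"  (len 13)
[13] "0111100010111100"  (len 16)
[14] "111100010111100"  (len 15)
[15] "1110001011110011"  (len 16)
[16] "1100010111100111100"  (len 19)
[17] "100010111100111100010"  (len 21)
[18] "0001011110011110001011"  (len 22)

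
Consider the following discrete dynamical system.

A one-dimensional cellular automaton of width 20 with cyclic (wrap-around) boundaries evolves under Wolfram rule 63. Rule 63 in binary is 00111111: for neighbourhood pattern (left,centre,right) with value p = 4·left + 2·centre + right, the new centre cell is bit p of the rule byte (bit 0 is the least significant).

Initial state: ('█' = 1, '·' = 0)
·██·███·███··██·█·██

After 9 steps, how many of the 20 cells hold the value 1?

13

k=0  ·██·███·███··██·█·██
k=1  ██·██··██··███·████·
k=2  █·██·███·███··██···█
k=3  ·██·██··██··███·████
k=4  ██·██·███·███··██···
k=5  █·██·██··██··███·███
k=6  ·██·██·███·███··██··
k=7  ██·██·██··██··███·██
k=8  ··██·██·███·███··██·
k=9  ███·██·██··██··███·█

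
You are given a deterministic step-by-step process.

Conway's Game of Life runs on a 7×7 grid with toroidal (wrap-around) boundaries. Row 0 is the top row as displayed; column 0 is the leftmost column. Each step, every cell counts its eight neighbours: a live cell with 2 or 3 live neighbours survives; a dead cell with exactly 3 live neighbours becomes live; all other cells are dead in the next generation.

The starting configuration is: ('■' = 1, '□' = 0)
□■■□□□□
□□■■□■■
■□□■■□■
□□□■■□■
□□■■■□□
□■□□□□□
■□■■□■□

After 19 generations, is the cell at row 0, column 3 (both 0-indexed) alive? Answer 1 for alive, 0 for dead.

1

step 0: □■■□□□□
□□■■□■■
■□□■■□■
□□□■■□■
□□■■■□□
□■□□□□□
■□■■□■□
step 1: ■□□□□■□
□□□□□■■
■□□□□□□
■□□□□□■
□□■□■■□
□■□□□□□
■□□■□□□
step 2: ■□□□■■□
■□□□□■□
■□□□□■□
■■□□□■■
■■□□□■■
□■■■■□□
■■□□□□■
step 3: □□□□■■□
■■□□□■□
□□□□■■□
□□□□■□□
□□□■□□□
□□□■■□□
□□□□□□■
step 4: ■□□□■■□
□□□□□□□
□□□□■■■
□□□■■■□
□□□■□□□
□□□■■□□
□□□■□□□
step 5: □□□□■□□
□□□□□□□
□□□■□□■
□□□■□□■
□□■□□■□
□□■■■□□
□□□■□■□
step 6: □□□□■□□
□□□□□□□
□□□□□□□
□□■■■■■
□□■□□■□
□□■□□■□
□□■□□■□
step 7: □□□□□□□
□□□□□□□
□□□■■■□
□□■■■■■
□■■□□□□
□■■■■■■
□□□■■■□
step 8: □□□□■□□
□□□□■□□
□□■□□□■
□■□□□□■
□□□□□□□
■■□□□□■
□□□□□□■
step 9: □□□□□■□
□□□■□■□
■□□□□■□
■□□□□□□
□■□□□□■
■□□□□□■
□□□□□■■
step 10: □□□□□■□
□□□□□■□
□□□□■□□
■■□□□□□
□■□□□□■
□□□□□□□
■□□□□■□
step 11: □□□□■■□
□□□□■■□
□□□□□□□
■■□□□□□
□■□□□□□
■□□□□□■
□□□□□□■
step 12: □□□□■□■
□□□□■■□
□□□□□□□
■■□□□□□
□■□□□□■
■□□□□□■
■□□□□□■
step 13: ■□□□■□■
□□□□■■□
□□□□□□□
■■□□□□□
□■□□□□■
□■□□□■□
□□□□□□□
step 14: □□□□■□■
□□□□■■■
□□□□□□□
■■□□□□□
□■■□□□■
■□□□□□□
■□□□□■■
step 15: □□□□■□□
□□□□■□■
■□□□□■■
■■■□□□□
□□■□□□■
□□□□□■□
■□□□□■□
step 16: □□□□■□■
■□□□■□■
□□□□□■□
□□■□□■□
■□■□□□■
□□□□□■□
□□□□■■■
step 17: □□□■■□□
■□□□■□■
□□□□■■□
□■□□□■□
□■□□□■■
■□□□■□□
□□□□■□■
step 18: ■□□■■□■
□□□□□□■
■□□□■□□
■□□□□□□
□■□□■■■
■□□□■□□
□□□□■□□
step 19: ■□□■■□■
□□□■■□■
■□□□□□■
■■□□■□□
□■□□■■■
■□□■■□■
■□□□■□■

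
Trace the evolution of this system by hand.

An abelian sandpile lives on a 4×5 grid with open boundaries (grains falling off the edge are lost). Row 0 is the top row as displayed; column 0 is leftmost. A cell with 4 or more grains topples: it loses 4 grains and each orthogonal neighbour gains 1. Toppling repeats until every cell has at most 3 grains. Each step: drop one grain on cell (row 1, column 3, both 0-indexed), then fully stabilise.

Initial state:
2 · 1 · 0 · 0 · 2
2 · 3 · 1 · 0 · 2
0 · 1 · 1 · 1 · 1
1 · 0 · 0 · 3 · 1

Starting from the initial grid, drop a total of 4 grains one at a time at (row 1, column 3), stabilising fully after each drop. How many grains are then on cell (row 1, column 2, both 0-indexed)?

2

0) 2 · 1 · 0 · 0 · 2
2 · 3 · 1 · 0 · 2
0 · 1 · 1 · 1 · 1
1 · 0 · 0 · 3 · 1
1) 2 · 1 · 0 · 0 · 2
2 · 3 · 1 · 1 · 2
0 · 1 · 1 · 1 · 1
1 · 0 · 0 · 3 · 1
2) 2 · 1 · 0 · 0 · 2
2 · 3 · 1 · 2 · 2
0 · 1 · 1 · 1 · 1
1 · 0 · 0 · 3 · 1
3) 2 · 1 · 0 · 0 · 2
2 · 3 · 1 · 3 · 2
0 · 1 · 1 · 1 · 1
1 · 0 · 0 · 3 · 1
4) 2 · 1 · 0 · 1 · 2
2 · 3 · 2 · 0 · 3
0 · 1 · 1 · 2 · 1
1 · 0 · 0 · 3 · 1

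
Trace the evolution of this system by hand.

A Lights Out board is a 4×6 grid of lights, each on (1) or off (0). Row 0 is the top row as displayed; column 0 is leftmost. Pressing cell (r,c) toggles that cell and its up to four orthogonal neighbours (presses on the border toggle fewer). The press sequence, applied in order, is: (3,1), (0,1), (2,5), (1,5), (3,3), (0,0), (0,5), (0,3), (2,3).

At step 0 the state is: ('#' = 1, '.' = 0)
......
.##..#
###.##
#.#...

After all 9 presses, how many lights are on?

11

step 0: ......
.##..#
###.##
#.#...
step 1: ......
.##..#
#.#.##
.#....
step 2: ###...
..#..#
#.#.##
.#....
step 3: ###...
..#...
#.#...
.#...#
step 4: ###..#
..#.##
#.#..#
.#...#
step 5: ###..#
..#.##
#.##.#
.#####
step 6: ..#..#
#.#.##
#.##.#
.#####
step 7: ..#.#.
#.#.#.
#.##.#
.#####
step 8: ...#..
#.###.
#.##.#
.#####
step 9: ...#..
#.#.#.
#...##
.##.##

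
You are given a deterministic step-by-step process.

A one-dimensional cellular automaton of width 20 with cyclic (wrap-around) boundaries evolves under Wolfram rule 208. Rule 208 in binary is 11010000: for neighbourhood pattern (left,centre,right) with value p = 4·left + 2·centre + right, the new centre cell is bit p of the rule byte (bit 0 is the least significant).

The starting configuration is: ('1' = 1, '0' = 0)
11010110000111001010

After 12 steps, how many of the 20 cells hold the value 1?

6

t=0: 11010110000111001010
t=1: 01000011000011100000
t=2: 00100001100001110000
t=3: 00010000110000111000
t=4: 00001000011000011100
t=5: 00000100001100001110
t=6: 00000010000110000111
t=7: 10000001000011000011
t=8: 11000000100001100001
t=9: 11100000010000110000
t=10: 01110000001000011000
t=11: 00111000000100001100
t=12: 00011100000010000110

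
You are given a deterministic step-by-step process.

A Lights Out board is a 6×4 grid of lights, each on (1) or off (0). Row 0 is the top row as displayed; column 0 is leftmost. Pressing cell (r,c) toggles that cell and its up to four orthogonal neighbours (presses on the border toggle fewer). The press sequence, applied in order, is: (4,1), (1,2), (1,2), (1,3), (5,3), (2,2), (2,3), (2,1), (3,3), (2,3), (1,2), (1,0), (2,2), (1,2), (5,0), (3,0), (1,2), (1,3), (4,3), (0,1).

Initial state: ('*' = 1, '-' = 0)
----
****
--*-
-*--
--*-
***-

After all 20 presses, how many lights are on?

13

[0] ----
****
--*-
-*--
--*-
***-
[1] ----
****
--*-
----
**--
*-*-
[2] --*-
*---
----
----
**--
*-*-
[3] ----
****
--*-
----
**--
*-*-
[4] ---*
**--
--**
----
**--
*-*-
[5] ---*
**--
--**
----
**-*
*--*
[6] ---*
***-
-*--
--*-
**-*
*--*
[7] ---*
****
-***
--**
**-*
*--*
[8] ---*
*-**
*--*
-***
**-*
*--*
[9] ---*
*-**
*---
-*--
**--
*--*
[10] ---*
*-*-
*-**
-*-*
**--
*--*
[11] --**
**-*
*--*
-*-*
**--
*--*
[12] *-**
---*
---*
-*-*
**--
*--*
[13] *-**
--**
-**-
-***
**--
*--*
[14] *--*
-*--
-*--
-***
**--
*--*
[15] *--*
-*--
-*--
-***
-*--
-*-*
[16] *--*
-*--
**--
*-**
**--
-*-*
[17] *-**
--**
***-
*-**
**--
-*-*
[18] *-*-
----
****
*-**
**--
-*-*
[19] *-*-
----
****
*-*-
****
-*--
[20] -*--
-*--
****
*-*-
****
-*--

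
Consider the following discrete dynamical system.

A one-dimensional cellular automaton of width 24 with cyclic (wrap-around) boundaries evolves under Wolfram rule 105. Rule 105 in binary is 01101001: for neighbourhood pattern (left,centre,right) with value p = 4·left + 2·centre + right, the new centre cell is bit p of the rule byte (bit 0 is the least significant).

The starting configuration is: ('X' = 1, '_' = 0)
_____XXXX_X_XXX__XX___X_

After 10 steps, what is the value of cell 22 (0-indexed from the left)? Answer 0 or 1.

1

t=0: _____XXXX_X_XXX__XX___X_
t=1: XXXX_X__XX_XX_X__XX_X___
t=2: X__XX___XXXXXX___XXX__X_
t=3: ___XX_X_X____X_X_X_X___X
t=4: _X_XXX_X__XX__X_X_X__X__
t=5: __XX_XX___XX___X_X_____X
t=6: __XXXXX_X_XX_X__X__XXX__
t=7: X_X___XX_XXXX______X_X_X
t=8: XX__X_XXXX__X_XXXX__X_XX
t=9: _X___XX__X___XX__X___XX_
t=10: ___X_XX____X_XX____X_XX_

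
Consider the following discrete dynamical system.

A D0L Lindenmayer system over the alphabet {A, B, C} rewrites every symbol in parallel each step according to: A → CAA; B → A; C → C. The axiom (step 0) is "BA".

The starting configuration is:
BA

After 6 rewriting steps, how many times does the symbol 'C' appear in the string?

94

k=0  BA
k=1  ACAA
k=2  CAACCAACAA
k=3  CCAACAACCCAACAACCAACAA
k=4  CCCAACAACCAACAACCCCAACAACCAACAACCCAACAACCAACAA
k=5  CCCCAACAACCAACAACCCAACAACCAACAACCCCCAACAACCAACAACCCAACAACCAACAACCCCAACAACCAACAACCCAACAACCAACAA
k=6  CCCCCAACAACCAACAACCCAACAACCAACAACCCCAACAACCAACAACCCAACAACC…AACAACCAACAACCCAACAACCAACAACCCCAACAACCAACAACCCAACAACCAACAA  (len 190)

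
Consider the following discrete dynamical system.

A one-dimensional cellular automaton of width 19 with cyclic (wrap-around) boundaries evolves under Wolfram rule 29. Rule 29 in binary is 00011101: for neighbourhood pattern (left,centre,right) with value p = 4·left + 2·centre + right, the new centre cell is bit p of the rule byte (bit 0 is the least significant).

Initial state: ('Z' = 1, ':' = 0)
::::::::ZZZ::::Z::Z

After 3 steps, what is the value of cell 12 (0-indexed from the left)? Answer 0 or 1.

1

k=0  ::::::::ZZZ::::Z::Z
k=1  ZZZZZZZ:Z::ZZZ:ZZ:Z
k=2  ::::::::ZZ:Z:::Z::Z
k=3  ZZZZZZZ:Z::ZZZ:ZZ:Z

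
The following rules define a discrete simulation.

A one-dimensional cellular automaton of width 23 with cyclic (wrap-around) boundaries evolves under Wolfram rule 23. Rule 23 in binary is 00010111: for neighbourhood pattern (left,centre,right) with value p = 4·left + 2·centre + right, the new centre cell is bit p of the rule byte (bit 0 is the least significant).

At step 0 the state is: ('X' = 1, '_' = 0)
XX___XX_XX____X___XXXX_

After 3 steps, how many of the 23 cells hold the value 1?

gen 0: XX___XX_XX____X___XXXX_
gen 1: __XXX_____XXXXXXXX_____
gen 2: XX___XXXXX________XXXXX
gen 3: __XXX_____XXXXXXXX_____

11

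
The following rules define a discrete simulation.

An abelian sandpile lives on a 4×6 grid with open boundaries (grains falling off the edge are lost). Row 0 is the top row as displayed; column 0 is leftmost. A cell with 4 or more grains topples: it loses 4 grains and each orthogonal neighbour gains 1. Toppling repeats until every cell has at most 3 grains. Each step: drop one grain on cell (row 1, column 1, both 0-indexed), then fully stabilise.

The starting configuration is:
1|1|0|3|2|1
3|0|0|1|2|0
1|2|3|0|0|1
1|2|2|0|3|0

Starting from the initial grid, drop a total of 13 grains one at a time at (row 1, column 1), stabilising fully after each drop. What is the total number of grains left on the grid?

[0] 1|1|0|3|2|1
3|0|0|1|2|0
1|2|3|0|0|1
1|2|2|0|3|0
[1] 1|1|0|3|2|1
3|1|0|1|2|0
1|2|3|0|0|1
1|2|2|0|3|0
[2] 1|1|0|3|2|1
3|2|0|1|2|0
1|2|3|0|0|1
1|2|2|0|3|0
[3] 1|1|0|3|2|1
3|3|0|1|2|0
1|2|3|0|0|1
1|2|2|0|3|0
[4] 2|2|0|3|2|1
0|1|1|1|2|0
2|3|3|0|0|1
1|2|2|0|3|0
[5] 2|2|0|3|2|1
0|2|1|1|2|0
2|3|3|0|0|1
1|2|2|0|3|0
[6] 2|2|0|3|2|1
0|3|1|1|2|0
2|3|3|0|0|1
1|2|2|0|3|0
[7] 2|3|0|3|2|1
1|1|3|1|2|0
3|1|0|1|0|1
1|3|3|0|3|0
[8] 2|3|0|3|2|1
1|2|3|1|2|0
3|1|0|1|0|1
1|3|3|0|3|0
[9] 2|3|0|3|2|1
1|3|3|1|2|0
3|1|0|1|0|1
1|3|3|0|3|0
[10] 3|0|2|3|2|1
2|2|0|2|2|0
3|2|1|1|0|1
1|3|3|0|3|0
[11] 3|0|2|3|2|1
2|3|0|2|2|0
3|2|1|1|0|1
1|3|3|0|3|0
[12] 3|1|2|3|2|1
3|0|1|2|2|0
3|3|1|1|0|1
1|3|3|0|3|0
[13] 3|1|2|3|2|1
3|1|1|2|2|0
3|3|1|1|0|1
1|3|3|0|3|0

40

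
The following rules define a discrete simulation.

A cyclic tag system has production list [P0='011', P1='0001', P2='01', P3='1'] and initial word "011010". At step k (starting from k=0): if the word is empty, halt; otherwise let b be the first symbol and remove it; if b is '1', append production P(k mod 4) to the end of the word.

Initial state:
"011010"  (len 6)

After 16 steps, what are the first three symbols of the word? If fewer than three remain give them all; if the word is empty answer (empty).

001

[0] "011010"  (len 6)
[1] "11010"  (len 5)
[2] "10100001"  (len 8)
[3] "010000101"  (len 9)
[4] "10000101"  (len 8)
[5] "0000101011"  (len 10)
[6] "000101011"  (len 9)
[7] "00101011"  (len 8)
[8] "0101011"  (len 7)
[9] "101011"  (len 6)
[10] "010110001"  (len 9)
[11] "10110001"  (len 8)
[12] "01100011"  (len 8)
[13] "1100011"  (len 7)
[14] "1000110001"  (len 10)
[15] "00011000101"  (len 11)
[16] "0011000101"  (len 10)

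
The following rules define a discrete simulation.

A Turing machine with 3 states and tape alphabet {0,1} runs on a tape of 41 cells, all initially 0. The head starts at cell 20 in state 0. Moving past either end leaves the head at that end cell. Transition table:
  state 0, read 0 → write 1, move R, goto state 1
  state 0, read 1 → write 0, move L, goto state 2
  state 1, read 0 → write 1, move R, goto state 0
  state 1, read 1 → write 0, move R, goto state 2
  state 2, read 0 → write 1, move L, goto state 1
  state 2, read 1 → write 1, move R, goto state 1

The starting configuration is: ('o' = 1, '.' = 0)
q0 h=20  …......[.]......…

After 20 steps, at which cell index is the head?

k=0  q0 h=20  …......[.]......…
k=1  q1 h=21  ….....o[.]......…
k=2  q0 h=22  …....oo[.]......…
k=3  q1 h=23  …...ooo[.]......…
k=4  q0 h=24  …..oooo[.]......…
k=5  q1 h=25  ….ooooo[.]......…
k=6  q0 h=26  …oooooo[.]......…
k=7  q1 h=27  …oooooo[.]......…
k=8  q0 h=28  …oooooo[.]......…
k=9  q1 h=29  …oooooo[.]......…
k=10  q0 h=30  …oooooo[.]......…
k=11  q1 h=31  …oooooo[.]......…
k=12  q0 h=32  …oooooo[.]......…
k=13  q1 h=33  …oooooo[.]......…
k=14  q0 h=34  …oooooo[.]......|
k=15  q1 h=35  …oooooo[.].....|
k=16  q0 h=36  …oooooo[.]....|
k=17  q1 h=37  …oooooo[.]...|
k=18  q0 h=38  …oooooo[.]..|
k=19  q1 h=39  …oooooo[.].|
k=20  q0 h=40  …oooooo[.]|

40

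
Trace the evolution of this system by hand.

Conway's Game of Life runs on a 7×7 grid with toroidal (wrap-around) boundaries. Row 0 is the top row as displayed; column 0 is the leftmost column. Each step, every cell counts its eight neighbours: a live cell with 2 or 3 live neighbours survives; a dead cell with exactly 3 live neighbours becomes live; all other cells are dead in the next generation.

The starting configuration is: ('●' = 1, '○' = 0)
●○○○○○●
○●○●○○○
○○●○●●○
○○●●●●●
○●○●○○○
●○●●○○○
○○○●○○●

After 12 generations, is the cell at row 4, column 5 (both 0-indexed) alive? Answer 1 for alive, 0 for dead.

0) ●○○○○○●
○●○●○○○
○○●○●●○
○○●●●●●
○●○●○○○
●○●●○○○
○○○●○○●
1) ●○●○○○●
●●●●●●●
○●○○○○●
○●○○○○●
●●○○○●●
●●○●●○○
○●●●○○●
2) ○○○○○○○
○○○●●○○
○○○●●○○
○●●○○○○
○○○○●●○
○○○●●○○
○○○○●●●
3) ○○○●○○○
○○○●●○○
○○○○●○○
○○●○○●○
○○●○●●○
○○○●○○●
○○○●●●○
4) ○○●○○●○
○○○●●○○
○○○○●●○
○○○○○●○
○○●○●●●
○○●○○○●
○○●●○●○
5) ○○●○○●○
○○○●○○○
○○○●○●○
○○○●○○○
○○○●●○●
○●●○○○●
○●●●●●●
6) ○●○○○●●
○○●●○○○
○○●●○○○
○○●●○●○
●○○●●●○
○●○○○○●
○○○○●○●
7) ●○●●●●●
○●○●●○○
○●○○○○○
○●○○○●●
●●○●○●○
○○○●○○●
○○○○○○●
8) ●●●○○○●
○●○○○○●
○●○○●●○
○●○○●●●
○●○○○●○
○○●○●●●
○○●○○○○
9) ○○●○○○●
○○○○○○●
○●●○●○○
○●●○○○●
○●●●○○○
○●●●●●●
○○●○○○○
10) ○○○○○○○
●●●●○●○
○●●●○●○
○○○○○○○
○○○○○○●
●○○○●●○
●○○○●○●
11) ○○●●●●○
●○○●○○●
●○○●○○●
○○●○○○○
○○○○○●●
●○○○●○○
●○○○●○●
12) ○●●○○○○
●●○○○○○
●●●●○○●
●○○○○●○
○○○○○●●
●○○○●○○
●●○○○○●

1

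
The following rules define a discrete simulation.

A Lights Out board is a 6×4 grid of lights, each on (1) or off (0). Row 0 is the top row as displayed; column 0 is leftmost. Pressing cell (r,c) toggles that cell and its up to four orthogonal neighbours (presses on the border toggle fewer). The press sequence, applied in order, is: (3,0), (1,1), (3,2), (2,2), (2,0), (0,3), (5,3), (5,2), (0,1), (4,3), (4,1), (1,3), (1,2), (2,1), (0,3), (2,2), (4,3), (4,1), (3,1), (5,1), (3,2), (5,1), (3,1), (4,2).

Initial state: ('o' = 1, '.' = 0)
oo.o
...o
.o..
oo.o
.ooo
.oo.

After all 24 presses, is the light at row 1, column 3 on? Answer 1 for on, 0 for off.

t=0: oo.o
...o
.o..
oo.o
.ooo
.oo.
t=1: oo.o
...o
oo..
...o
oooo
.oo.
t=2: o..o
oooo
o...
...o
oooo
.oo.
t=3: o..o
oooo
o.o.
.oo.
oo.o
.oo.
t=4: o..o
oo.o
oo.o
.o..
oo.o
.oo.
t=5: o..o
.o.o
...o
oo..
oo.o
.oo.
t=6: o.o.
.o..
...o
oo..
oo.o
.oo.
t=7: o.o.
.o..
...o
oo..
oo..
.o.o
t=8: o.o.
.o..
...o
oo..
ooo.
..o.
t=9: .o..
....
...o
oo..
ooo.
..o.
t=10: .o..
....
...o
oo.o
oo.o
..oo
t=11: .o..
....
...o
o..o
..oo
.ooo
t=12: .o.o
..oo
....
o..o
..oo
.ooo
t=13: .ooo
.o..
..o.
o..o
..oo
.ooo
t=14: .ooo
....
oo..
oo.o
..oo
.ooo
t=15: .o..
...o
oo..
oo.o
..oo
.ooo
t=16: .o..
..oo
o.oo
oooo
..oo
.ooo
t=17: .o..
..oo
o.oo
ooo.
....
.oo.
t=18: .o..
..oo
o.oo
o.o.
ooo.
..o.
t=19: .o..
..oo
oooo
.o..
o.o.
..o.
t=20: .o..
..oo
oooo
.o..
ooo.
oo..
t=21: .o..
..oo
oo.o
..oo
oo..
oo..
t=22: .o..
..oo
oo.o
..oo
o...
..o.
t=23: .o..
..oo
o..o
oo.o
oo..
..o.
t=24: .o..
..oo
o..o
oooo
o.oo
....

1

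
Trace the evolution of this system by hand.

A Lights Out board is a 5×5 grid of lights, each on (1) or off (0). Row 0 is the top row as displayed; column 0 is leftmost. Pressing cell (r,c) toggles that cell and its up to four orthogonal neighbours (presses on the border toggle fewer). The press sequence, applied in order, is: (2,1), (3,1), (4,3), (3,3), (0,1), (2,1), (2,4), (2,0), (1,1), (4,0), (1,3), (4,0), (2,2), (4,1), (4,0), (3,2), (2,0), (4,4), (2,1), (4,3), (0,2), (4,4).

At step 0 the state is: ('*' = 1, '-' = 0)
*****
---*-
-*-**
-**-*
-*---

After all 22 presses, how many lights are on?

step 0: *****
---*-
-*-**
-**-*
-*---
step 1: *****
-*-*-
*-***
--*-*
-*---
step 2: *****
-*-*-
*****
**--*
-----
step 3: *****
-*-*-
*****
**-**
--***
step 4: *****
-*-*-
***-*
***--
--*-*
step 5: ---**
---*-
***-*
***--
--*-*
step 6: ---**
-*-*-
----*
*-*--
--*-*
step 7: ---**
-*-**
---*-
*-*-*
--*-*
step 8: ---**
**-**
**-*-
--*-*
--*-*
step 9: -*-**
--***
*--*-
--*-*
--*-*
step 10: -*-**
--***
*--*-
*-*-*
***-*
step 11: -*--*
-----
*----
*-*-*
***-*
step 12: -*--*
-----
*----
--*-*
--*-*
step 13: -*--*
--*--
****-
----*
--*-*
step 14: -*--*
--*--
****-
-*--*
**--*
step 15: -*--*
--*--
****-
**--*
----*
step 16: -*--*
--*--
**-*-
*-***
--*-*
step 17: -*--*
*-*--
---*-
--***
--*-*
step 18: -*--*
*-*--
---*-
--**-
--**-
step 19: -*--*
***--
****-
-***-
--**-
step 20: -*--*
***--
****-
-**--
----*
step 21: --***
**---
****-
-**--
----*
step 22: --***
**---
****-
-**-*
---*-

13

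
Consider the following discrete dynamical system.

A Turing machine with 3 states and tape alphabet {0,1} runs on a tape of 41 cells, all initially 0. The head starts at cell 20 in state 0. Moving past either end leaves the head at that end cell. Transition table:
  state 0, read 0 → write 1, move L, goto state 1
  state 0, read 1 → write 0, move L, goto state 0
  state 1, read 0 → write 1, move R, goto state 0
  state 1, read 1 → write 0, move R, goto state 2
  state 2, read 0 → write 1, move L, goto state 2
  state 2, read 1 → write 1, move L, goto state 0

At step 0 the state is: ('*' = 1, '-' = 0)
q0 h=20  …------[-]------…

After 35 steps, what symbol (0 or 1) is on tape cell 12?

gen 0: q0 h=20  …------[-]------…
gen 1: q1 h=19  …------[-]*-----…
gen 2: q0 h=20  …-----*[*]------…
gen 3: q0 h=19  …------[*]------…
gen 4: q0 h=18  …------[-]------…
gen 5: q1 h=17  …------[-]*-----…
gen 6: q0 h=18  …-----*[*]------…
gen 7: q0 h=17  …------[*]------…
gen 8: q0 h=16  …------[-]------…
gen 9: q1 h=15  …------[-]*-----…
gen 10: q0 h=16  …-----*[*]------…
gen 11: q0 h=15  …------[*]------…
gen 12: q0 h=14  …------[-]------…
gen 13: q1 h=13  …------[-]*-----…
gen 14: q0 h=14  …-----*[*]------…
gen 15: q0 h=13  …------[*]------…
gen 16: q0 h=12  …------[-]------…
gen 17: q1 h=11  …------[-]*-----…
gen 18: q0 h=12  …-----*[*]------…
gen 19: q0 h=11  …------[*]------…
gen 20: q0 h=10  …------[-]------…
gen 21: q1 h= 9  …------[-]*-----…
gen 22: q0 h=10  …-----*[*]------…
gen 23: q0 h= 9  …------[*]------…
gen 24: q0 h= 8  …------[-]------…
gen 25: q1 h= 7  …------[-]*-----…
gen 26: q0 h= 8  …-----*[*]------…
gen 27: q0 h= 7  …------[*]------…
gen 28: q0 h= 6  |------[-]------…
gen 29: q1 h= 5  |-----[-]*-----…
gen 30: q0 h= 6  |-----*[*]------…
gen 31: q0 h= 5  |-----[*]------…
gen 32: q0 h= 4  |----[-]------…
gen 33: q1 h= 3  |---[-]*-----…
gen 34: q0 h= 4  |---*[*]------…
gen 35: q0 h= 3  |---[*]------…

0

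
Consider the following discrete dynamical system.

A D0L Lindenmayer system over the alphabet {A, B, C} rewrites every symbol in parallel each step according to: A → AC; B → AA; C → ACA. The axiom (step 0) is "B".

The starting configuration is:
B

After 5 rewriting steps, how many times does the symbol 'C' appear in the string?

0) B
1) AA
2) ACAC
3) ACACAACACA
4) ACACAACACAACACACAACACAAC
5) ACACAACACAACACACAACACAACACACAACACAACACAACACACAACACAACACACA

24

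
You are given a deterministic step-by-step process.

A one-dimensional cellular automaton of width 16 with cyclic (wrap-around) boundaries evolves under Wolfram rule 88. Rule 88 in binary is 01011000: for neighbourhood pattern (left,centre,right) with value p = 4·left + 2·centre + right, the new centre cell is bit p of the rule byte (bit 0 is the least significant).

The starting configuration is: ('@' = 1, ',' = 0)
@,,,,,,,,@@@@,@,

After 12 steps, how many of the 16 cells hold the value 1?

[0] @,,,,,,,,@@@@,@,
[1] ,@,,,,,,,@,,@,,,
[2] ,,@,,,,,,,@,,@,,
[3] ,,,@,,,,,,,@,,@,
[4] ,,,,@,,,,,,,@,,@
[5] @,,,,@,,,,,,,@,,
[6] ,@,,,,@,,,,,,,@,
[7] ,,@,,,,@,,,,,,,@
[8] @,,@,,,,@,,,,,,,
[9] ,@,,@,,,,@,,,,,,
[10] ,,@,,@,,,,@,,,,,
[11] ,,,@,,@,,,,@,,,,
[12] ,,,,@,,@,,,,@,,,

3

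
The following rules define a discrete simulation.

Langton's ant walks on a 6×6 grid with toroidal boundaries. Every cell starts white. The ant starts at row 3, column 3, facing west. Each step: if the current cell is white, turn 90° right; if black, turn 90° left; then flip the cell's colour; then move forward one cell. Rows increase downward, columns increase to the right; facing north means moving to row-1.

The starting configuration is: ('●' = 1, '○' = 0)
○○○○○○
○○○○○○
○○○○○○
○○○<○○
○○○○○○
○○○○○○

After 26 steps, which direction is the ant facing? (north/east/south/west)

0) ○○○○○○
○○○○○○
○○○○○○
○○○<○○
○○○○○○
○○○○○○
1) ○○○○○○
○○○○○○
○○○^○○
○○○●○○
○○○○○○
○○○○○○
2) ○○○○○○
○○○○○○
○○○●>○
○○○●○○
○○○○○○
○○○○○○
3) ○○○○○○
○○○○○○
○○○●●○
○○○●v○
○○○○○○
○○○○○○
4) ○○○○○○
○○○○○○
○○○●●○
○○○<●○
○○○○○○
○○○○○○
5) ○○○○○○
○○○○○○
○○○●●○
○○○○●○
○○○v○○
○○○○○○
6) ○○○○○○
○○○○○○
○○○●●○
○○○○●○
○○<●○○
○○○○○○
7) ○○○○○○
○○○○○○
○○○●●○
○○^○●○
○○●●○○
○○○○○○
8) ○○○○○○
○○○○○○
○○○●●○
○○●>●○
○○●●○○
○○○○○○
9) ○○○○○○
○○○○○○
○○○●●○
○○●●●○
○○●v○○
○○○○○○
10) ○○○○○○
○○○○○○
○○○●●○
○○●●●○
○○●○>○
○○○○○○
11) ○○○○○○
○○○○○○
○○○●●○
○○●●●○
○○●○●○
○○○○v○
12) ○○○○○○
○○○○○○
○○○●●○
○○●●●○
○○●○●○
○○○<●○
13) ○○○○○○
○○○○○○
○○○●●○
○○●●●○
○○●^●○
○○○●●○
14) ○○○○○○
○○○○○○
○○○●●○
○○●●●○
○○●●>○
○○○●●○
15) ○○○○○○
○○○○○○
○○○●●○
○○●●^○
○○●●○○
○○○●●○
16) ○○○○○○
○○○○○○
○○○●●○
○○●<○○
○○●●○○
○○○●●○
17) ○○○○○○
○○○○○○
○○○●●○
○○●○○○
○○●v○○
○○○●●○
18) ○○○○○○
○○○○○○
○○○●●○
○○●○○○
○○●○>○
○○○●●○
19) ○○○○○○
○○○○○○
○○○●●○
○○●○○○
○○●○●○
○○○●v○
20) ○○○○○○
○○○○○○
○○○●●○
○○●○○○
○○●○●○
○○○●○>
21) ○○○○○v
○○○○○○
○○○●●○
○○●○○○
○○●○●○
○○○●○●
22) ○○○○<●
○○○○○○
○○○●●○
○○●○○○
○○●○●○
○○○●○●
23) ○○○○●●
○○○○○○
○○○●●○
○○●○○○
○○●○●○
○○○●^●
24) ○○○○●●
○○○○○○
○○○●●○
○○●○○○
○○●○●○
○○○●●>
25) ○○○○●●
○○○○○○
○○○●●○
○○●○○○
○○●○●^
○○○●●○
26) ○○○○●●
○○○○○○
○○○●●○
○○●○○○
>○●○●●
○○○●●○

east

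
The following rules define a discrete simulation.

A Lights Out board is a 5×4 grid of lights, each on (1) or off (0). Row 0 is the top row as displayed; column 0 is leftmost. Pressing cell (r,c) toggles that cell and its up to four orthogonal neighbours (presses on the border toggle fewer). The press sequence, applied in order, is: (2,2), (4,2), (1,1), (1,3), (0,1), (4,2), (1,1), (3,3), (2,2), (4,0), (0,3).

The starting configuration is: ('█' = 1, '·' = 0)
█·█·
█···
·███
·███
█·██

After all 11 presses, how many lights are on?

12

t=0: █·█·
█···
·███
·███
█·██
t=1: █·█·
█·█·
····
·█·█
█·██
t=2: █·█·
█·█·
····
·███
██··
t=3: ███·
·█··
·█··
·███
██··
t=4: ████
·███
·█·█
·███
██··
t=5: ···█
··██
·█·█
·███
██··
t=6: ···█
··██
·█·█
·█·█
█·██
t=7: ·█·█
██·█
···█
·█·█
█·██
t=8: ·█·█
██·█
····
·██·
█·█·
t=9: ·█·█
████
·███
·█··
█·█·
t=10: ·█·█
████
·███
██··
·██·
t=11: ·██·
███·
·███
██··
·██·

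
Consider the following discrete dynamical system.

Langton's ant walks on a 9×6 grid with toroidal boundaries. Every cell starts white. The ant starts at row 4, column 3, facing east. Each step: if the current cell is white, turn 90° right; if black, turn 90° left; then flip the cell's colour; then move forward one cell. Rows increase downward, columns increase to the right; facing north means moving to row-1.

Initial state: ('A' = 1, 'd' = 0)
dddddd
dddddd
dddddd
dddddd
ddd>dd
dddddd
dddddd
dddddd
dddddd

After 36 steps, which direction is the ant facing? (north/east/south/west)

k=0  dddddd
dddddd
dddddd
dddddd
ddd>dd
dddddd
dddddd
dddddd
dddddd
k=1  dddddd
dddddd
dddddd
dddddd
dddAdd
dddvdd
dddddd
dddddd
dddddd
k=2  dddddd
dddddd
dddddd
dddddd
dddAdd
dd<Add
dddddd
dddddd
dddddd
k=3  dddddd
dddddd
dddddd
dddddd
dd^Add
ddAAdd
dddddd
dddddd
dddddd
k=4  dddddd
dddddd
dddddd
dddddd
ddA>dd
ddAAdd
dddddd
dddddd
dddddd
k=5  dddddd
dddddd
dddddd
ddd^dd
ddAddd
ddAAdd
dddddd
dddddd
dddddd
k=6  dddddd
dddddd
dddddd
dddA>d
ddAddd
ddAAdd
dddddd
dddddd
dddddd
k=7  dddddd
dddddd
dddddd
dddAAd
ddAdvd
ddAAdd
dddddd
dddddd
dddddd
k=8  dddddd
dddddd
dddddd
dddAAd
ddA<Ad
ddAAdd
dddddd
dddddd
dddddd
k=9  dddddd
dddddd
dddddd
ddd^Ad
ddAAAd
ddAAdd
dddddd
dddddd
dddddd
k=10  dddddd
dddddd
dddddd
dd<dAd
ddAAAd
ddAAdd
dddddd
dddddd
dddddd
k=11  dddddd
dddddd
dd^ddd
ddAdAd
ddAAAd
ddAAdd
dddddd
dddddd
dddddd
k=12  dddddd
dddddd
ddA>dd
ddAdAd
ddAAAd
ddAAdd
dddddd
dddddd
dddddd
k=13  dddddd
dddddd
ddAAdd
ddAvAd
ddAAAd
ddAAdd
dddddd
dddddd
dddddd
k=14  dddddd
dddddd
ddAAdd
dd<AAd
ddAAAd
ddAAdd
dddddd
dddddd
dddddd
k=15  dddddd
dddddd
ddAAdd
dddAAd
ddvAAd
ddAAdd
dddddd
dddddd
dddddd
k=16  dddddd
dddddd
ddAAdd
dddAAd
ddd>Ad
ddAAdd
dddddd
dddddd
dddddd
k=17  dddddd
dddddd
ddAAdd
ddd^Ad
ddddAd
ddAAdd
dddddd
dddddd
dddddd
k=18  dddddd
dddddd
ddAAdd
dd<dAd
ddddAd
ddAAdd
dddddd
dddddd
dddddd
k=19  dddddd
dddddd
dd^Add
ddAdAd
ddddAd
ddAAdd
dddddd
dddddd
dddddd
k=20  dddddd
dddddd
d<dAdd
ddAdAd
ddddAd
ddAAdd
dddddd
dddddd
dddddd
k=21  dddddd
d^dddd
dAdAdd
ddAdAd
ddddAd
ddAAdd
dddddd
dddddd
dddddd
k=22  dddddd
dA>ddd
dAdAdd
ddAdAd
ddddAd
ddAAdd
dddddd
dddddd
dddddd
k=23  dddddd
dAAddd
dAvAdd
ddAdAd
ddddAd
ddAAdd
dddddd
dddddd
dddddd
k=24  dddddd
dAAddd
d<AAdd
ddAdAd
ddddAd
ddAAdd
dddddd
dddddd
dddddd
k=25  dddddd
dAAddd
ddAAdd
dvAdAd
ddddAd
ddAAdd
dddddd
dddddd
dddddd
k=26  dddddd
dAAddd
ddAAdd
<AAdAd
ddddAd
ddAAdd
dddddd
dddddd
dddddd
k=27  dddddd
dAAddd
^dAAdd
AAAdAd
ddddAd
ddAAdd
dddddd
dddddd
dddddd
k=28  dddddd
dAAddd
A>AAdd
AAAdAd
ddddAd
ddAAdd
dddddd
dddddd
dddddd
k=29  dddddd
dAAddd
AAAAdd
AvAdAd
ddddAd
ddAAdd
dddddd
dddddd
dddddd
k=30  dddddd
dAAddd
AAAAdd
Ad>dAd
ddddAd
ddAAdd
dddddd
dddddd
dddddd
k=31  dddddd
dAAddd
AA^Add
AdddAd
ddddAd
ddAAdd
dddddd
dddddd
dddddd
k=32  dddddd
dAAddd
A<dAdd
AdddAd
ddddAd
ddAAdd
dddddd
dddddd
dddddd
k=33  dddddd
dAAddd
AddAdd
AvddAd
ddddAd
ddAAdd
dddddd
dddddd
dddddd
k=34  dddddd
dAAddd
AddAdd
<AddAd
ddddAd
ddAAdd
dddddd
dddddd
dddddd
k=35  dddddd
dAAddd
AddAdd
dAddAd
vdddAd
ddAAdd
dddddd
dddddd
dddddd
k=36  dddddd
dAAddd
AddAdd
dAddAd
AdddA<
ddAAdd
dddddd
dddddd
dddddd

west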